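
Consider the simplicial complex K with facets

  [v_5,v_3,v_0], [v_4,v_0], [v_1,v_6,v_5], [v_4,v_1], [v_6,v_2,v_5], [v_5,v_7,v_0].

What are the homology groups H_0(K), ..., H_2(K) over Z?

H_0 ≅ Z,  H_1 ≅ Z,  H_2 = 0.

Fix the vertex order v_0 < v_1 < v_2 < v_3 < v_4 < v_5 < v_6 < v_7 and write every simplex with vertices in increasing order. Then dim K = 2 and the simplices of K are:

  0-simplices (8): [v_0], [v_1], [v_2], [v_3], [v_4], [v_5], [v_6], [v_7]
  1-simplices (12): [v_0,v_3], [v_0,v_4], [v_0,v_5], [v_0,v_7], [v_1,v_4], [v_1,v_5], [v_1,v_6], [v_2,v_5], [v_2,v_6], [v_3,v_5], [v_5,v_6], [v_5,v_7]
  2-simplices (4): [v_0,v_3,v_5], [v_0,v_5,v_7], [v_1,v_5,v_6], [v_2,v_5,v_6]

so the chain groups are C_0 ≅ Z^8, C_1 ≅ Z^12, C_2 ≅ Z^4.

Boundary ∂_1: C_1 → C_0 sends each edge [p,q] (with p < q) to q − p. For instance
  ∂[v_1,v_4] = [v_4] − [v_1].
This gives a 8×12 integer matrix of rank 7; reducing to Smith normal form yields diagonal entries (1,1,1,1,1,1,1).

The boundary map ∂_2: C_2 → C_1 acts by ∂[p,q,r] = [q,r] − [p,r] + [p,q]. For instance
  ∂[v_0,v_3,v_5] = [v_3,v_5] − [v_0,v_5] + [v_0,v_3],
  ∂[v_2,v_5,v_6] = [v_5,v_6] − [v_2,v_6] + [v_2,v_5].
As a 12×4 matrix over Z this has rank 4, with invariant factors (1,1,1,1).

From H_k ≅ ker(∂_k) / im(∂_{k+1}) we obtain:

  H_0: rank C_0 − rank ∂_1 = 8 − 7 = 1, and the invariant factors of ∂_1 are all 1, so H_0 ≅ Z.
  H_1: rank ker ∂_1 − rank ∂_2 = (12 − 7) − 4 = 1, and the invariant factors of ∂_2 are all 1, so H_1 ≅ Z.
  H_2: rank ker ∂_2 − rank ∂_3 = (4 − 4) − 0 = 0, and there is no ∂_3, so H_2 ≅ 0.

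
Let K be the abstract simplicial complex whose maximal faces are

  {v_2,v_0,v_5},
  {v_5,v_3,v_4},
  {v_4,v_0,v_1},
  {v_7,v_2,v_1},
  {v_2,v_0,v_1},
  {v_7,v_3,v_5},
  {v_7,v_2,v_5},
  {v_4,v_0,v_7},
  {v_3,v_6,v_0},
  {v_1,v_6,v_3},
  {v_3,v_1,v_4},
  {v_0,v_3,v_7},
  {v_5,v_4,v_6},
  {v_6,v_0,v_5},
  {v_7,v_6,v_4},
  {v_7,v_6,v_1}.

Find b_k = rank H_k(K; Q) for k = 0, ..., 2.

b_0 = 1, b_1 = 2, b_2 = 1.

Order the vertices as v_0 < v_1 < v_2 < v_3 < v_4 < v_5 < v_6 < v_7. Listing each simplex with vertices in this order, K has dimension 2 with simplices:

  0-simplices (8): [v_0], [v_1], [v_2], [v_3], [v_4], [v_5], [v_6], [v_7]
  1-simplices (24): (24 of them)
  2-simplices (16): (16 of them)

giving chain groups C_0 ≅ Z^8, C_1 ≅ Z^24, C_2 ≅ Z^16.

Boundary ∂_1: C_1 → C_0 sends each edge [p,q] (with p < q) to q − p.
The resulting 8×24 matrix has rank 7, and its Smith normal form has invariant factors (1,1,1,1,1,1,1).

∂_2: C_2 → C_1 maps a triangle to the signed sum of its edges. For instance
  ∂[v_0,v_3,v_6] = [v_3,v_6] − [v_0,v_6] + [v_0,v_3],
  ∂[v_3,v_5,v_7] = [v_5,v_7] − [v_3,v_7] + [v_3,v_5].
The 24×16 boundary matrix has rank 15 and Smith normal form diag(1,1,1,1,1,1,1,1,1,1,1,1,1,1,1).

From H_k ≅ ker(∂_k) / im(∂_{k+1}) we obtain:

  H_0: rank C_0 − rank ∂_1 = 8 − 7 = 1, and the invariant factors of ∂_1 are all 1, so H_0 = Z.
  H_1: rank ker ∂_1 − rank ∂_2 = (24 − 7) − 15 = 2, and the invariant factors of ∂_2 are all 1, so H_1 = Z^2.
  H_2: rank ker ∂_2 − rank ∂_3 = (16 − 15) − 0 = 1, and there is no ∂_3, so H_2 = Z.

As a check, the Euler characteristic is 8 − 24 + 16 = 0, which agrees with 1 − 2 + 1 = 0.

Hence the Betti numbers are b_0 = 1, b_1 = 2, b_2 = 1.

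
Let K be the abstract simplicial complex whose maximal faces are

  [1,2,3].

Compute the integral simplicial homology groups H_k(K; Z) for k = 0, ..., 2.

Take the total order 1 < 2 < 3 on the vertex set. Then K (dimension 2) consists of the simplices:

  0-simplices (3): [1], [2], [3]
  1-simplices (3): [1,2], [1,3], [2,3]
  2-simplices (1): [1,2,3]

Hence C_0 ≅ Z^3, C_1 ≅ Z^3, C_2 ≅ Z^1.

∂_1: C_1 → C_0 maps an edge to its endpoints' difference, ∂[p,q] = q − p.
The 3×3 boundary matrix has rank 2 and Smith normal form diag(1,1).

The boundary map ∂_2: C_2 → C_1 acts by ∂[p,q,r] = [q,r] − [p,r] + [p,q]. For instance
  ∂[1,2,3] = [2,3] − [1,3] + [1,2].
As a 3×1 matrix over Z this has rank 1, with invariant factors (1).

Computing H_k = (kernel of ∂_k) / (image of ∂_{k+1}):

  H_0: rank C_0 − rank ∂_1 = 3 − 2 = 1, and the invariant factors of ∂_1 are all 1, so H_0 ≅ Z.
  H_1: rank ker ∂_1 − rank ∂_2 = (3 − 2) − 1 = 0, and the invariant factors of ∂_2 are all 1, so H_1 ≅ 0.
  H_2: rank ker ∂_2 − rank ∂_3 = (1 − 1) − 0 = 0, and there is no ∂_3, so H_2 ≅ 0.

(K is a triangulation of the 2-simplex.)

H_0 ≅ Z,  H_1 = 0,  H_2 = 0.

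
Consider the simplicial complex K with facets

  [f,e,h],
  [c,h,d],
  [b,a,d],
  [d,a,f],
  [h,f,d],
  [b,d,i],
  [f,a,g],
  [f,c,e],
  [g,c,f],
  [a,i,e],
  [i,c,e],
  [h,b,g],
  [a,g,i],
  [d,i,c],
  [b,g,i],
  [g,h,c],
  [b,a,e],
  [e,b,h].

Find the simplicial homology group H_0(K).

K has 9 vertices, 27 edges, 18 triangles.
rank ∂_0 = 0, rank ∂_1 = 8 ⇒ b_0 = 9 − 0 − 8 = 1; all invariant factors of ∂_1 are 1 so no torsion. So H_0 = Z.

H_0 = Z.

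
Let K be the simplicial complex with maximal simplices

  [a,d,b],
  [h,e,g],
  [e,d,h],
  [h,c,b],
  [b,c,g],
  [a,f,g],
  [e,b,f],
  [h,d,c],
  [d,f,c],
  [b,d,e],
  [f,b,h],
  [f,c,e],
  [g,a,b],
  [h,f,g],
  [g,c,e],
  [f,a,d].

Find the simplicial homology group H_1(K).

Order the vertices as a < b < c < d < e < f < g < h. Listing each simplex with vertices in this order, K has dimension 2 with simplices:

  0-simplices (8): a, b, c, d, e, f, g, h
  1-simplices (24): ab, ad, af, ag, bc, bd, be, bf, bg, bh, cd, ce, cf, cg, ch, de, df, dh, ef, eg, eh, fg, fh, gh
  2-simplices (16): abd, abg, adf, afg, bcg, bch, bde, bef, bfh, cdf, cdh, cef, ceg, deh, egh, fgh

Hence C_0 ≅ Z^8, C_1 ≅ Z^24, C_2 ≅ Z^16.

∂_1: C_1 → C_0 is given by ∂[p,q] = [q] − [p]. For instance
  ∂ab = b − a.
The resulting 8×24 matrix has rank 7, and its Smith normal form has invariant factors (1,1,1,1,1,1,1).

∂_2: C_2 → C_1 sends each 2-simplex [p,q,r] to [q,r] − [p,r] + [p,q]. For instance
  ∂abg = bg − ag + ab,
  ∂ceg = eg − cg + ce.
This gives a 24×16 integer matrix of rank 15; reducing to Smith normal form yields diagonal entries (1,1,1,1,1,1,1,1,1,1,1,1,1,1,1).

Reading off H_k = ker ∂_k / im ∂_{k+1}:

  H_1: rank ker ∂_1 − rank ∂_2 = (24 − 7) − 15 = 2, and the invariant factors of ∂_2 are all 1, so H_1 = Z^2.

H_1 ≅ Z^2.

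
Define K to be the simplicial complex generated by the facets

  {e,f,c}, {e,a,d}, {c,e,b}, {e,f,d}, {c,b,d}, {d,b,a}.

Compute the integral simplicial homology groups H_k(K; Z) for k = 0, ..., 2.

Take the total order a < b < c < d < e < f on the vertex set. Then K (dimension 2) consists of the simplices:

  0-simplices (6): a, b, c, d, e, f
  1-simplices (12): ab, ad, ae, bc, bd, be, cd, ce, cf, de, df, ef
  2-simplices (6): abd, ade, bcd, bce, cef, def

giving chain groups C_0 ≅ Z^6, C_1 ≅ Z^12, C_2 ≅ Z^6.

Boundary ∂_1: C_1 → C_0 maps an edge to its endpoints' difference, ∂[p,q] = q − p.
This gives a 6×12 integer matrix of rank 5; reducing to Smith normal form yields diagonal entries (1,1,1,1,1).

∂_2: C_2 → C_1 maps a triangle to the signed sum of its edges. For instance
  ∂bcd = cd − bd + bc,
  ∂abd = bd − ad + ab.
The 12×6 boundary matrix has rank 6 and Smith normal form diag(1,1,1,1,1,1).

Computing H_k = (kernel of ∂_k) / (image of ∂_{k+1}):

  H_0: rank C_0 − rank ∂_1 = 6 − 5 = 1, and the invariant factors of ∂_1 are all 1, so H_0 = Z.
  H_1: rank ker ∂_1 − rank ∂_2 = (12 − 5) − 6 = 1, and the invariant factors of ∂_2 are all 1, so H_1 = Z.
  H_2: rank ker ∂_2 − rank ∂_3 = (6 − 6) − 0 = 0, and there is no ∂_3, so H_2 = 0.

As a check, the Euler characteristic is 6 − 12 + 6 = 0, which agrees with 1 − 1 + 0 = 0.

H_0 = Z,  H_1 = Z,  H_2 = 0.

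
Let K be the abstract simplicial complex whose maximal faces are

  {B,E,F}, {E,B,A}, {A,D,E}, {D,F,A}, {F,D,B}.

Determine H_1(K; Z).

H_1 ≅ Z.

We work with the vertex ordering A < B < D < E < F. The simplices of K, each written with vertices in increasing order, are:

  0-simplices (5): A, B, D, E, F
  1-simplices (10): AB, AD, AE, AF, BD, BE, BF, DE, DF, EF
  2-simplices (5): ABE, ADE, ADF, BDF, BEF

Hence C_0 ≅ Z^5, C_1 ≅ Z^10, C_2 ≅ Z^5.

∂_1: C_1 → C_0 maps an edge to its endpoints' difference, ∂[p,q] = q − p.
The 5×10 boundary matrix has rank 4 and Smith normal form diag(1,1,1,1).

∂_2: C_2 → C_1 acts by ∂[p,q,r] = [q,r] − [p,r] + [p,q]. For instance
  ∂ABE = BE − AE + AB,
  ∂BEF = EF − BF + BE.
The 10×5 boundary matrix has rank 5 and Smith normal form diag(1,1,1,1,1).

Now H_k = ker ∂_k / im ∂_{k+1}, so:

  H_1: rank ker ∂_1 − rank ∂_2 = (10 − 4) − 5 = 1, and the invariant factors of ∂_2 are all 1, so H_1 = Z.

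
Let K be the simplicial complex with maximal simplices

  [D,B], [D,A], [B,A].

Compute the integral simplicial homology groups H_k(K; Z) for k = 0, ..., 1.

We work with the vertex ordering A < B < D. The simplices of K, each written with vertices in increasing order, are:

  0-simplices (3): A, B, D
  1-simplices (3): AB, AD, BD

Hence C_0 ≅ Z^3, C_1 ≅ Z^3.

∂_1: C_1 → C_0 maps an edge to its endpoints' difference, ∂[p,q] = q − p. For instance
  ∂BD = D − B.
The resulting 3×3 matrix has rank 2, and its Smith normal form has invariant factors (1,1).

Reading off H_k = ker ∂_k / im ∂_{k+1}:

  H_0: rank C_0 − rank ∂_1 = 3 − 2 = 1, and the invariant factors of ∂_1 are all 1, so H_0 = Z.
  H_1: rank ker ∂_1 − rank ∂_2 = (3 − 2) − 0 = 1, and there is no ∂_2, so H_1 = Z.

As a check, the Euler characteristic is 3 − 3 = 0, which agrees with 1 − 1 = 0.
(K is a triangulation of the circle S^1.)

H_0 = Z,  H_1 = Z.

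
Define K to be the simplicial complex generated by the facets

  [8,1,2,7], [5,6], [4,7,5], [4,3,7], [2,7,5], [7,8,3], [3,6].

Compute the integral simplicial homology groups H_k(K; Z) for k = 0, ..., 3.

H_0 = Z,  H_1 = Z,  H_2 = 0,  H_3 = 0.

Take the total order 1 < 2 < 3 < 4 < 5 < 6 < 7 < 8 on the vertex set. Then K (dimension 3) consists of the simplices:

  0-simplices (8): [1], [2], [3], [4], [5], [6], [7], [8]
  1-simplices (15): [1,2], [1,7], [1,8], [2,5], [2,7], [2,8], [3,4], [3,6], [3,7], [3,8], [4,5], [4,7], [5,6], [5,7], [7,8]
  2-simplices (8): [1,2,7], [1,2,8], [1,7,8], [2,5,7], [2,7,8], [3,4,7], [3,7,8], [4,5,7]
  3-simplices (1): [1,2,7,8]

giving chain groups C_0 ≅ Z^8, C_1 ≅ Z^15, C_2 ≅ Z^8, C_3 ≅ Z^1.

∂_1: C_1 → C_0 sends each edge [p,q] (with p < q) to q − p.
The resulting 8×15 matrix has rank 7, and its Smith normal form has invariant factors (1,1,1,1,1,1,1).

∂_2: C_2 → C_1 acts by ∂[p,q,r] = [q,r] − [p,r] + [p,q]. For instance
  ∂[2,5,7] = [5,7] − [2,7] + [2,5],
  ∂[1,2,8] = [2,8] − [1,8] + [1,2].
This gives a 15×8 integer matrix of rank 7; reducing to Smith normal form yields diagonal entries (1,1,1,1,1,1,1).

The boundary map ∂_3: C_3 → C_2 sends each 3-simplex σ to the alternating sum Σ_i (−1)^i (σ with its i-th vertex removed). For instance
  ∂[1,2,7,8] = [2,7,8] − [1,7,8] + [1,2,8] − [1,2,7].
The 8×1 boundary matrix has rank 1 and Smith normal form diag(1).

From H_k ≅ ker(∂_k) / im(∂_{k+1}) we obtain:

  H_0: rank C_0 − rank ∂_1 = 8 − 7 = 1, and the invariant factors of ∂_1 are all 1, so H_0 ≅ Z.
  H_1: rank ker ∂_1 − rank ∂_2 = (15 − 7) − 7 = 1, and the invariant factors of ∂_2 are all 1, so H_1 ≅ Z.
  H_2: rank ker ∂_2 − rank ∂_3 = (8 − 7) − 1 = 0, and the invariant factors of ∂_3 are all 1, so H_2 ≅ 0.
  H_3: rank ker ∂_3 − rank ∂_4 = (1 − 1) − 0 = 0, and there is no ∂_4, so H_3 ≅ 0.

As a check, the Euler characteristic is 8 − 15 + 8 − 1 = 0, which agrees with 1 − 1 + 0 − 0 = 0.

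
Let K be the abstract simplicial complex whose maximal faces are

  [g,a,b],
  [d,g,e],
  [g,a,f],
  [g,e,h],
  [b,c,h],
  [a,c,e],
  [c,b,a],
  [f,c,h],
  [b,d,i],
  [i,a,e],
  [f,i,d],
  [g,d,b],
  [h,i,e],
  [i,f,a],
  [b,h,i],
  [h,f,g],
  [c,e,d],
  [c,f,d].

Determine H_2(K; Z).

Order the vertices as a < b < c < d < e < f < g < h < i. Listing each simplex with vertices in this order, K has dimension 2 with simplices:

  0-simplices (9): a, b, c, d, e, f, g, h, i
  1-simplices (27): ab, ac, ae, af, ag, ai, bc, bd, bg, bh, bi, cd, ce, cf, ch, de, df, dg, di, eg, eh, ei, fg, fh, fi, gh, hi
  2-simplices (18): abc, abg, ace, aei, afg, afi, bch, bdg, bdi, bhi, cde, cdf, cfh, deg, dfi, egh, ehi, fgh

giving chain groups C_0 ≅ Z^9, C_1 ≅ Z^27, C_2 ≅ Z^18.

∂_1: C_1 → C_0 is given by ∂[p,q] = [q] − [p]. For instance
  ∂ce = e − c.
This gives a 9×27 integer matrix of rank 8; reducing to Smith normal form yields diagonal entries (1,1,1,1,1,1,1,1).

∂_2: C_2 → C_1 sends each 2-simplex [p,q,r] to [q,r] − [p,r] + [p,q]. For instance
  ∂bch = ch − bh + bc,
  ∂ehi = hi − ei + eh.
This gives a 27×18 integer matrix of rank 17; reducing to Smith normal form yields diagonal entries (1,1,1,1,1,1,1,1,1,1,1,1,1,1,1,1,1).

Computing H_k = (kernel of ∂_k) / (image of ∂_{k+1}):

  H_2: rank ker ∂_2 − rank ∂_3 = (18 − 17) − 0 = 1, and there is no ∂_3, so H_2 ≅ Z.

H_2 ≅ Z.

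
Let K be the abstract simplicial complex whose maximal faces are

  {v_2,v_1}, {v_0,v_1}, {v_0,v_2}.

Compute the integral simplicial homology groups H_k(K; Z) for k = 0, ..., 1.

Take the total order v_0 < v_1 < v_2 on the vertex set. Then K (dimension 1) consists of the simplices:

  0-simplices (3): [v_0], [v_1], [v_2]
  1-simplices (3): [v_0,v_1], [v_0,v_2], [v_1,v_2]

so the chain groups are C_0 ≅ Z^3, C_1 ≅ Z^3.

Boundary ∂_1: C_1 → C_0 is given by ∂[p,q] = [q] − [p].
This gives a 3×3 integer matrix of rank 2; reducing to Smith normal form yields diagonal entries (1,1).

Now H_k = ker ∂_k / im ∂_{k+1}, so:

  H_0: rank C_0 − rank ∂_1 = 3 − 2 = 1, and the invariant factors of ∂_1 are all 1, so H_0 = Z.
  H_1: rank ker ∂_1 − rank ∂_2 = (3 − 2) − 0 = 1, and there is no ∂_2, so H_1 = Z.

As a check, the Euler characteristic is 3 − 3 = 0, which agrees with 1 − 1 = 0.
(K is a triangulation of the circle S^1.)

H_0 = Z,  H_1 = Z.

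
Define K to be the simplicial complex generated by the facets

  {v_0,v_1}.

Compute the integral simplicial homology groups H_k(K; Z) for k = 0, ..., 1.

H_0 = Z,  H_1 = 0.

Order the vertices as v_0 < v_1. Listing each simplex with vertices in this order, K has dimension 1 with simplices:

  0-simplices (2): [v_0], [v_1]
  1-simplices (1): [v_0,v_1]

so the chain groups are C_0 ≅ Z^2, C_1 ≅ Z^1.

∂_1: C_1 → C_0 is given by ∂[p,q] = [q] − [p]. For instance
  ∂[v_0,v_1] = [v_1] − [v_0].
This gives a 2×1 integer matrix of rank 1; reducing to Smith normal form yields diagonal entries (1).

From H_k ≅ ker(∂_k) / im(∂_{k+1}) we obtain:

  H_0: rank C_0 − rank ∂_1 = 2 − 1 = 1, and the invariant factors of ∂_1 are all 1, so H_0 ≅ Z.
  H_1: rank ker ∂_1 − rank ∂_2 = (1 − 1) − 0 = 0, and there is no ∂_2, so H_1 ≅ 0.

(K is a triangulation of the 1-simplex.)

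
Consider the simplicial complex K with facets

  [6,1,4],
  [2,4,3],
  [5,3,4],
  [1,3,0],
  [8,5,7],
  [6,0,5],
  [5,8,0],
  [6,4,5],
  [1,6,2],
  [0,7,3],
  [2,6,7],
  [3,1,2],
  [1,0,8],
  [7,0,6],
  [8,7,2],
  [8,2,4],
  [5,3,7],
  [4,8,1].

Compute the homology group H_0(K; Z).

H_0 = Z.

We work with the vertex ordering 0 < 1 < 2 < 3 < 4 < 5 < 6 < 7 < 8. The simplices of K, each written with vertices in increasing order, are:

  0-simplices (9): [0], [1], [2], [3], [4], [5], [6], [7], [8]
  1-simplices (27): (27 of them)
  2-simplices (18): [0,1,3], [0,1,8], [0,3,7], [0,5,6], [0,5,8], [0,6,7], [1,2,3], [1,2,6], [1,4,6], [1,4,8], [2,3,4], [2,4,8], [2,6,7], [2,7,8], [3,4,5], [3,5,7], [4,5,6], [5,7,8]

giving chain groups C_0 ≅ Z^9, C_1 ≅ Z^27, C_2 ≅ Z^18.

The boundary map ∂_1: C_1 → C_0 is given by ∂[p,q] = [q] − [p]. For instance
  ∂[5,7] = [7] − [5].
The 9×27 boundary matrix has rank 8 and Smith normal form diag(1,1,1,1,1,1,1,1).

∂_2: C_2 → C_1 acts by ∂[p,q,r] = [q,r] − [p,r] + [p,q]. For instance
  ∂[2,4,8] = [4,8] − [2,8] + [2,4],
  ∂[0,1,8] = [1,8] − [0,8] + [0,1].
The 27×18 boundary matrix has rank 18 and Smith normal form diag(1,1,1,1,1,1,1,1,1,1,1,1,1,1,1,1,1,2).

Now H_k = ker ∂_k / im ∂_{k+1}, so:

  H_0: rank C_0 − rank ∂_1 = 9 − 8 = 1, and the invariant factors of ∂_1 are all 1, so H_0 = Z.

(K is a triangulation of the Klein bottle.)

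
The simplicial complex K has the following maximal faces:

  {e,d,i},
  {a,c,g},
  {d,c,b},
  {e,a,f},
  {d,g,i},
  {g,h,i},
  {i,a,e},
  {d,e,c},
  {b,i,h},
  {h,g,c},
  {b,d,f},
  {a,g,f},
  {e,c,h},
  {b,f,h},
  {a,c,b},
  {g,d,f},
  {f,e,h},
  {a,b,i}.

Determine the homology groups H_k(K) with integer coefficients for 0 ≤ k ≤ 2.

Order the vertices as a < b < c < d < e < f < g < h < i. Listing each simplex with vertices in this order, K has dimension 2 with simplices:

  0-simplices (9): a, b, c, d, e, f, g, h, i
  1-simplices (27): ab, ac, ae, af, ag, ai, bc, bd, bf, bh, bi, cd, ce, cg, ch, de, df, dg, di, ef, eh, ei, fg, fh, gh, gi, hi
  2-simplices (18): abc, abi, acg, aef, aei, afg, bcd, bdf, bfh, bhi, cde, ceh, cgh, dei, dfg, dgi, efh, ghi

Hence C_0 ≅ Z^9, C_1 ≅ Z^27, C_2 ≅ Z^18.

Boundary ∂_1: C_1 → C_0 sends each edge [p,q] (with p < q) to q − p. For instance
  ∂gh = h − g.
The resulting 9×27 matrix has rank 8, and its Smith normal form has invariant factors (1,1,1,1,1,1,1,1).

The boundary map ∂_2: C_2 → C_1 maps a triangle to the signed sum of its edges. For instance
  ∂ghi = hi − gi + gh,
  ∂cgh = gh − ch + cg.
This gives a 27×18 integer matrix of rank 17; reducing to Smith normal form yields diagonal entries (1,1,1,1,1,1,1,1,1,1,1,1,1,1,1,1,1).

Now H_k = ker ∂_k / im ∂_{k+1}, so:

  H_0: rank C_0 − rank ∂_1 = 9 − 8 = 1, and the invariant factors of ∂_1 are all 1, so H_0 ≅ Z.
  H_1: rank ker ∂_1 − rank ∂_2 = (27 − 8) − 17 = 2, and the invariant factors of ∂_2 are all 1, so H_1 ≅ Z^2.
  H_2: rank ker ∂_2 − rank ∂_3 = (18 − 17) − 0 = 1, and there is no ∂_3, so H_2 ≅ Z.

H_0 ≅ Z,  H_1 ≅ Z^2,  H_2 ≅ Z.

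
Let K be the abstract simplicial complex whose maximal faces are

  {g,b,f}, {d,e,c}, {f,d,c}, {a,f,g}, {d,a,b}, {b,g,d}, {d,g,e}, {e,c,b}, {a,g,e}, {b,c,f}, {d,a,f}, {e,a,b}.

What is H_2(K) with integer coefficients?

We work with the vertex ordering a < b < c < d < e < f < g. The simplices of K, each written with vertices in increasing order, are:

  0-simplices (7): a, b, c, d, e, f, g
  1-simplices (18): ab, ad, ae, af, ag, bc, bd, be, bf, bg, cd, ce, cf, de, df, dg, eg, fg
  2-simplices (12): abd, abe, adf, aeg, afg, bce, bcf, bdg, bfg, cde, cdf, deg

so the chain groups are C_0 ≅ Z^7, C_1 ≅ Z^18, C_2 ≅ Z^12.

Boundary ∂_1: C_1 → C_0 is given by ∂[p,q] = [q] − [p].
As a 7×18 matrix over Z this has rank 6, with invariant factors (1,1,1,1,1,1).

The boundary map ∂_2: C_2 → C_1 sends each 2-simplex [p,q,r] to [q,r] − [p,r] + [p,q]. For instance
  ∂bce = ce − be + bc,
  ∂cdf = df − cf + cd.
This gives a 18×12 integer matrix of rank 12; reducing to Smith normal form yields diagonal entries (1,1,1,1,1,1,1,1,1,1,1,2).

From H_k ≅ ker(∂_k) / im(∂_{k+1}) we obtain:

  H_2: rank ker ∂_2 − rank ∂_3 = (12 − 12) − 0 = 0, and there is no ∂_3, so H_2 ≅ 0.

(K is a triangulation of the real projective plane RP^2.)

H_2 ≅ 0.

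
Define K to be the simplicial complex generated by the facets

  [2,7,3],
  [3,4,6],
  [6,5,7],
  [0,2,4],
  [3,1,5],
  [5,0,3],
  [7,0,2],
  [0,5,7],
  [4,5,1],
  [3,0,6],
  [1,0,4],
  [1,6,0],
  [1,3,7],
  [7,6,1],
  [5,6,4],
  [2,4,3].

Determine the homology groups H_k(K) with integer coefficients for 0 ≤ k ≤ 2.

Take the total order 0 < 1 < 2 < 3 < 4 < 5 < 6 < 7 on the vertex set. Then K (dimension 2) consists of the simplices:

  0-simplices (8): [0], [1], [2], [3], [4], [5], [6], [7]
  1-simplices (24): (24 of them)
  2-simplices (16): [0,1,4], [0,1,6], [0,2,4], [0,2,7], [0,3,5], [0,3,6], [0,5,7], [1,3,5], [1,3,7], [1,4,5], [1,6,7], [2,3,4], [2,3,7], [3,4,6], [4,5,6], [5,6,7]

so the chain groups are C_0 ≅ Z^8, C_1 ≅ Z^24, C_2 ≅ Z^16.

The boundary map ∂_1: C_1 → C_0 is given by ∂[p,q] = [q] − [p]. For instance
  ∂[1,7] = [7] − [1].
The resulting 8×24 matrix has rank 7, and its Smith normal form has invariant factors (1,1,1,1,1,1,1).

∂_2: C_2 → C_1 sends each 2-simplex [p,q,r] to [q,r] − [p,r] + [p,q]. For instance
  ∂[1,6,7] = [6,7] − [1,7] + [1,6],
  ∂[2,3,4] = [3,4] − [2,4] + [2,3].
This gives a 24×16 integer matrix of rank 15; reducing to Smith normal form yields diagonal entries (1,1,1,1,1,1,1,1,1,1,1,1,1,1,1).

Now H_k = ker ∂_k / im ∂_{k+1}, so:

  H_0: rank C_0 − rank ∂_1 = 8 − 7 = 1, and the invariant factors of ∂_1 are all 1, so H_0 ≅ Z.
  H_1: rank ker ∂_1 − rank ∂_2 = (24 − 7) − 15 = 2, and the invariant factors of ∂_2 are all 1, so H_1 ≅ Z^2.
  H_2: rank ker ∂_2 − rank ∂_3 = (16 − 15) − 0 = 1, and there is no ∂_3, so H_2 ≅ Z.

H_0 = Z,  H_1 = Z^2,  H_2 = Z.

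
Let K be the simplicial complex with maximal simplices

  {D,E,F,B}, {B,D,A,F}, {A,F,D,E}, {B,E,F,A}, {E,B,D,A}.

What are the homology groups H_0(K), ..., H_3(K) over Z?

H_0 ≅ Z,  H_1 = 0,  H_2 = 0,  H_3 ≅ Z.

Fix the vertex order A < B < D < E < F and write every simplex with vertices in increasing order. Then dim K = 3 and the simplices of K are:

  0-simplices (5): A, B, D, E, F
  1-simplices (10): AB, AD, AE, AF, BD, BE, BF, DE, DF, EF
  2-simplices (10): ABD, ABE, ABF, ADE, ADF, AEF, BDE, BDF, BEF, DEF
  3-simplices (5): ABDE, ABDF, ABEF, ADEF, BDEF

giving chain groups C_0 ≅ Z^5, C_1 ≅ Z^10, C_2 ≅ Z^10, C_3 ≅ Z^5.

The boundary map ∂_1: C_1 → C_0 sends each edge [p,q] (with p < q) to q − p.
The resulting 5×10 matrix has rank 4, and its Smith normal form has invariant factors (1,1,1,1).

∂_2: C_2 → C_1 acts by ∂[p,q,r] = [q,r] − [p,r] + [p,q]. For instance
  ∂ADE = DE − AE + AD,
  ∂BEF = EF − BF + BE.
As a 10×10 matrix over Z this has rank 6, with invariant factors (1,1,1,1,1,1).

∂_3: C_3 → C_2 sends each 3-simplex σ to the alternating sum Σ_i (−1)^i (σ with its i-th vertex removed). For instance
  ∂ABEF = BEF − AEF + ABF − ABE,
  ∂ABDE = BDE − ADE + ABE − ABD.
This gives a 10×5 integer matrix of rank 4; reducing to Smith normal form yields diagonal entries (1,1,1,1).

Reading off H_k = ker ∂_k / im ∂_{k+1}:

  H_0: rank C_0 − rank ∂_1 = 5 − 4 = 1, and the invariant factors of ∂_1 are all 1, so H_0 = Z.
  H_1: rank ker ∂_1 − rank ∂_2 = (10 − 4) − 6 = 0, and the invariant factors of ∂_2 are all 1, so H_1 = 0.
  H_2: rank ker ∂_2 − rank ∂_3 = (10 − 6) − 4 = 0, and the invariant factors of ∂_3 are all 1, so H_2 = 0.
  H_3: rank ker ∂_3 − rank ∂_4 = (5 − 4) − 0 = 1, and there is no ∂_4, so H_3 = Z.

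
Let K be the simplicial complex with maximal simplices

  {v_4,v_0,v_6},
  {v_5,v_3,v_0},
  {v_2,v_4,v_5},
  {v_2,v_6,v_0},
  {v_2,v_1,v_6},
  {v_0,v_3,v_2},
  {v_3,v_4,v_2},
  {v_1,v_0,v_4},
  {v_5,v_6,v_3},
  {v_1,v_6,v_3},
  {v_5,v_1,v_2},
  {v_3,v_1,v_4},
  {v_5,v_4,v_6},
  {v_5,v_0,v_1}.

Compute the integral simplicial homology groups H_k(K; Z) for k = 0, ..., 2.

H_0 = Z,  H_1 = Z^2,  H_2 = Z.

Order the vertices as v_0 < v_1 < v_2 < v_3 < v_4 < v_5 < v_6. Listing each simplex with vertices in this order, K has dimension 2 with simplices:

  0-simplices (7): [v_0], [v_1], [v_2], [v_3], [v_4], [v_5], [v_6]
  1-simplices (21): (21 of them)
  2-simplices (14): (14 of them)

so the chain groups are C_0 ≅ Z^7, C_1 ≅ Z^21, C_2 ≅ Z^14.

∂_1: C_1 → C_0 is given by ∂[p,q] = [q] − [p]. For instance
  ∂[v_1,v_2] = [v_2] − [v_1].
This gives a 7×21 integer matrix of rank 6; reducing to Smith normal form yields diagonal entries (1,1,1,1,1,1).

∂_2: C_2 → C_1 acts by ∂[p,q,r] = [q,r] − [p,r] + [p,q]. For instance
  ∂[v_1,v_2,v_5] = [v_2,v_5] − [v_1,v_5] + [v_1,v_2],
  ∂[v_0,v_2,v_6] = [v_2,v_6] − [v_0,v_6] + [v_0,v_2].
The 21×14 boundary matrix has rank 13 and Smith normal form diag(1,1,1,1,1,1,1,1,1,1,1,1,1).

Computing H_k = (kernel of ∂_k) / (image of ∂_{k+1}):

  H_0: rank C_0 − rank ∂_1 = 7 − 6 = 1, and the invariant factors of ∂_1 are all 1, so H_0 = Z.
  H_1: rank ker ∂_1 − rank ∂_2 = (21 − 6) − 13 = 2, and the invariant factors of ∂_2 are all 1, so H_1 = Z^2.
  H_2: rank ker ∂_2 − rank ∂_3 = (14 − 13) − 0 = 1, and there is no ∂_3, so H_2 = Z.

(K is a triangulation of the torus T^2.)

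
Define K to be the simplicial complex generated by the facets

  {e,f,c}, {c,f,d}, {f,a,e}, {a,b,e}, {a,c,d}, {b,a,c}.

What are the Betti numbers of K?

K has 6 vertices, 12 edges, 6 triangles.
rank ∂_0 = 0, rank ∂_1 = 5 ⇒ b_0 = 6 − 0 − 5 = 1; all invariant factors of ∂_1 are 1 so no torsion. So H_0 ≅ Z.
rank ∂_1 = 5, rank ∂_2 = 6 ⇒ b_1 = 12 − 5 − 6 = 1; all invariant factors of ∂_2 are 1 so no torsion. So H_1 ≅ Z.
rank ∂_2 = 6, rank ∂_3 = 0 ⇒ b_2 = 6 − 6 − 0 = 0. So H_2 ≅ 0.

b_0 = 1, b_1 = 1, b_2 = 0.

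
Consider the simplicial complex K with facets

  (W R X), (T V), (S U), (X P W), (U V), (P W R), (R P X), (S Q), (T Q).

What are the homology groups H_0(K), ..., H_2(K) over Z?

H_0 ≅ Z^2,  H_1 ≅ Z,  H_2 ≅ Z.

We work with the vertex ordering P < Q < R < S < T < U < V < W < X. The simplices of K, each written with vertices in increasing order, are:

  0-simplices (9): P, Q, R, S, T, U, V, W, X
  1-simplices (11): PR, PW, PX, QS, QT, RW, RX, SU, TV, UV, WX
  2-simplices (4): PRW, PRX, PWX, RWX

Hence C_0 ≅ Z^9, C_1 ≅ Z^11, C_2 ≅ Z^4.

The boundary map ∂_1: C_1 → C_0 maps an edge to its endpoints' difference, ∂[p,q] = q − p. For instance
  ∂QT = T − Q.
As a 9×11 matrix over Z this has rank 7, with invariant factors (1,1,1,1,1,1,1).

∂_2: C_2 → C_1 sends each 2-simplex [p,q,r] to [q,r] − [p,r] + [p,q]. For instance
  ∂RWX = WX − RX + RW,
  ∂PRX = RX − PX + PR.
As a 11×4 matrix over Z this has rank 3, with invariant factors (1,1,1).

Computing H_k = (kernel of ∂_k) / (image of ∂_{k+1}):

  H_0: rank C_0 − rank ∂_1 = 9 − 7 = 2, and the invariant factors of ∂_1 are all 1, so H_0 = Z^2.
  H_1: rank ker ∂_1 − rank ∂_2 = (11 − 7) − 3 = 1, and the invariant factors of ∂_2 are all 1, so H_1 = Z.
  H_2: rank ker ∂_2 − rank ∂_3 = (4 − 3) − 0 = 1, and there is no ∂_3, so H_2 = Z.

As a check, the Euler characteristic is 9 − 11 + 4 = 2, which agrees with 2 − 1 + 1 = 2.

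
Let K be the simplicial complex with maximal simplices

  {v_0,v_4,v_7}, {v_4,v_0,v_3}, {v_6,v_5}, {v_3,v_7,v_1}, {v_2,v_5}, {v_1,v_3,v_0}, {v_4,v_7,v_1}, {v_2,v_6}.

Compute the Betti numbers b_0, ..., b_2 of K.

b_0 = 2, b_1 = 2, b_2 = 0.

Take the total order v_0 < v_1 < v_2 < v_3 < v_4 < v_5 < v_6 < v_7 on the vertex set. Then K (dimension 2) consists of the simplices:

  0-simplices (8): [v_0], [v_1], [v_2], [v_3], [v_4], [v_5], [v_6], [v_7]
  1-simplices (13): [v_0,v_1], [v_0,v_3], [v_0,v_4], [v_0,v_7], [v_1,v_3], [v_1,v_4], [v_1,v_7], [v_2,v_5], [v_2,v_6], [v_3,v_4], [v_3,v_7], [v_4,v_7], [v_5,v_6]
  2-simplices (5): [v_0,v_1,v_3], [v_0,v_3,v_4], [v_0,v_4,v_7], [v_1,v_3,v_7], [v_1,v_4,v_7]

so the chain groups are C_0 ≅ Z^8, C_1 ≅ Z^13, C_2 ≅ Z^5.

Boundary ∂_1: C_1 → C_0 maps an edge to its endpoints' difference, ∂[p,q] = q − p.
The 8×13 boundary matrix has rank 6 and Smith normal form diag(1,1,1,1,1,1).

Boundary ∂_2: C_2 → C_1 sends each 2-simplex [p,q,r] to [q,r] − [p,r] + [p,q]. For instance
  ∂[v_0,v_1,v_3] = [v_1,v_3] − [v_0,v_3] + [v_0,v_1],
  ∂[v_1,v_4,v_7] = [v_4,v_7] − [v_1,v_7] + [v_1,v_4].
As a 13×5 matrix over Z this has rank 5, with invariant factors (1,1,1,1,1).

Reading off H_k = ker ∂_k / im ∂_{k+1}:

  H_0: rank C_0 − rank ∂_1 = 8 − 6 = 2, and the invariant factors of ∂_1 are all 1, so H_0 = Z^2.
  H_1: rank ker ∂_1 − rank ∂_2 = (13 − 6) − 5 = 2, and the invariant factors of ∂_2 are all 1, so H_1 = Z^2.
  H_2: rank ker ∂_2 − rank ∂_3 = (5 − 5) − 0 = 0, and there is no ∂_3, so H_2 = 0.

Hence the Betti numbers are b_0 = 2, b_1 = 2, b_2 = 0.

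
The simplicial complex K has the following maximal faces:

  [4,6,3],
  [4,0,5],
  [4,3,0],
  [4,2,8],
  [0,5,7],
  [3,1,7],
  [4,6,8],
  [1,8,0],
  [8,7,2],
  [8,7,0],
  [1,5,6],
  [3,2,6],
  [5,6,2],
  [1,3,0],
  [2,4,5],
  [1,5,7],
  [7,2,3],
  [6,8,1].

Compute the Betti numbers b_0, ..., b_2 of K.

Take the total order 0 < 1 < 2 < 3 < 4 < 5 < 6 < 7 < 8 on the vertex set. Then K (dimension 2) consists of the simplices:

  0-simplices (9): [0], [1], [2], [3], [4], [5], [6], [7], [8]
  1-simplices (27): (27 of them)
  2-simplices (18): [0,1,3], [0,1,8], [0,3,4], [0,4,5], [0,5,7], [0,7,8], [1,3,7], [1,5,6], [1,5,7], [1,6,8], [2,3,6], [2,3,7], [2,4,5], [2,4,8], [2,5,6], [2,7,8], [3,4,6], [4,6,8]

Hence C_0 ≅ Z^9, C_1 ≅ Z^27, C_2 ≅ Z^18.

Boundary ∂_1: C_1 → C_0 maps an edge to its endpoints' difference, ∂[p,q] = q − p. For instance
  ∂[5,7] = [7] − [5].
This gives a 9×27 integer matrix of rank 8; reducing to Smith normal form yields diagonal entries (1,1,1,1,1,1,1,1).

∂_2: C_2 → C_1 acts by ∂[p,q,r] = [q,r] − [p,r] + [p,q]. For instance
  ∂[0,1,8] = [1,8] − [0,8] + [0,1],
  ∂[2,4,5] = [4,5] − [2,5] + [2,4].
The resulting 27×18 matrix has rank 18, and its Smith normal form has invariant factors (1,1,1,1,1,1,1,1,1,1,1,1,1,1,1,1,1,2).

From H_k ≅ ker(∂_k) / im(∂_{k+1}) we obtain:

  H_0: rank C_0 − rank ∂_1 = 9 − 8 = 1, and the invariant factors of ∂_1 are all 1, so H_0 = Z.
  H_1: rank ker ∂_1 − rank ∂_2 = (27 − 8) − 18 = 1, and ∂_2 has invariant factor 2 > 1, so H_1 = Z ⊕ Z/2.
  H_2: rank ker ∂_2 − rank ∂_3 = (18 − 18) − 0 = 0, and there is no ∂_3, so H_2 = 0.

Hence the Betti numbers are b_0 = 1, b_1 = 1, b_2 = 0.

b_0 = 1, b_1 = 1, b_2 = 0.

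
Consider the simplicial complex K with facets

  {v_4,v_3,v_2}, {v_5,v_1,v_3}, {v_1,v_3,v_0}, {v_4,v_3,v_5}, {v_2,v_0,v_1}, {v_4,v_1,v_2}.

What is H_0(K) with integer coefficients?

H_0 ≅ Z.

K has 6 vertices, 12 edges, 6 triangles.
rank ∂_0 = 0, rank ∂_1 = 5 ⇒ b_0 = 6 − 0 − 5 = 1; all invariant factors of ∂_1 are 1 so no torsion. So H_0 ≅ Z.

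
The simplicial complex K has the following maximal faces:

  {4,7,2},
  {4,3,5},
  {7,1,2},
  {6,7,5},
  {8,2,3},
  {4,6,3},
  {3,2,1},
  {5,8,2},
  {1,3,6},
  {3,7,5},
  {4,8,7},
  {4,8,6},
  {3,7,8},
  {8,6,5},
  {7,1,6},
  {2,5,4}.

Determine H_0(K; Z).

Take the total order 1 < 2 < 3 < 4 < 5 < 6 < 7 < 8 on the vertex set. Then K (dimension 2) consists of the simplices:

  0-simplices (8): [1], [2], [3], [4], [5], [6], [7], [8]
  1-simplices (24): (24 of them)
  2-simplices (16): [1,2,3], [1,2,7], [1,3,6], [1,6,7], [2,3,8], [2,4,5], [2,4,7], [2,5,8], [3,4,5], [3,4,6], [3,5,7], [3,7,8], [4,6,8], [4,7,8], [5,6,7], [5,6,8]

so the chain groups are C_0 ≅ Z^8, C_1 ≅ Z^24, C_2 ≅ Z^16.

∂_1: C_1 → C_0 sends each edge [p,q] (with p < q) to q − p. For instance
  ∂[1,2] = [2] − [1].
The resulting 8×24 matrix has rank 7, and its Smith normal form has invariant factors (1,1,1,1,1,1,1).

The boundary map ∂_2: C_2 → C_1 acts by ∂[p,q,r] = [q,r] − [p,r] + [p,q]. For instance
  ∂[3,4,6] = [4,6] − [3,6] + [3,4],
  ∂[3,7,8] = [7,8] − [3,8] + [3,7].
As a 24×16 matrix over Z this has rank 15, with invariant factors (1,1,1,1,1,1,1,1,1,1,1,1,1,1,1).

Reading off H_k = ker ∂_k / im ∂_{k+1}:

  H_0: rank C_0 − rank ∂_1 = 8 − 7 = 1, and the invariant factors of ∂_1 are all 1, so H_0 = Z.

(K is a triangulation of the torus T^2.)

H_0 ≅ Z.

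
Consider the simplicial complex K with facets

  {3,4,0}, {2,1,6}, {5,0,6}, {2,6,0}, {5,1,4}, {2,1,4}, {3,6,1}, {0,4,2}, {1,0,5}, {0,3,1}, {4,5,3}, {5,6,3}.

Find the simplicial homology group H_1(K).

H_1 = Z/2Z.

K has 7 vertices, 18 edges, 12 triangles.
rank ∂_1 = 6, rank ∂_2 = 12 ⇒ b_1 = 18 − 6 − 12 = 0; ∂_2 has invariant factor(s) [2] giving torsion. So H_1 ≅ Z/2Z.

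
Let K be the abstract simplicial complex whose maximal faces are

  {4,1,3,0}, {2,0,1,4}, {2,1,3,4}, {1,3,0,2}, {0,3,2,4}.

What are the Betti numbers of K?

b_0 = 1, b_1 = 0, b_2 = 0, b_3 = 1.

Order the vertices as 0 < 1 < 2 < 3 < 4. Listing each simplex with vertices in this order, K has dimension 3 with simplices:

  0-simplices (5): [0], [1], [2], [3], [4]
  1-simplices (10): [0,1], [0,2], [0,3], [0,4], [1,2], [1,3], [1,4], [2,3], [2,4], [3,4]
  2-simplices (10): [0,1,2], [0,1,3], [0,1,4], [0,2,3], [0,2,4], [0,3,4], [1,2,3], [1,2,4], [1,3,4], [2,3,4]
  3-simplices (5): [0,1,2,3], [0,1,2,4], [0,1,3,4], [0,2,3,4], [1,2,3,4]

giving chain groups C_0 ≅ Z^5, C_1 ≅ Z^10, C_2 ≅ Z^10, C_3 ≅ Z^5.

∂_1: C_1 → C_0 is given by ∂[p,q] = [q] − [p].
The resulting 5×10 matrix has rank 4, and its Smith normal form has invariant factors (1,1,1,1).

The boundary map ∂_2: C_2 → C_1 acts by ∂[p,q,r] = [q,r] − [p,r] + [p,q]. For instance
  ∂[0,1,4] = [1,4] − [0,4] + [0,1],
  ∂[0,1,2] = [1,2] − [0,2] + [0,1].
The resulting 10×10 matrix has rank 6, and its Smith normal form has invariant factors (1,1,1,1,1,1).

Boundary ∂_3: C_3 → C_2 sends each 3-simplex σ to the alternating sum Σ_i (−1)^i (σ with its i-th vertex removed). For instance
  ∂[1,2,3,4] = [2,3,4] − [1,3,4] + [1,2,4] − [1,2,3],
  ∂[0,1,3,4] = [1,3,4] − [0,3,4] + [0,1,4] − [0,1,3].
As a 10×5 matrix over Z this has rank 4, with invariant factors (1,1,1,1).

From H_k ≅ ker(∂_k) / im(∂_{k+1}) we obtain:

  H_0: rank C_0 − rank ∂_1 = 5 − 4 = 1, and the invariant factors of ∂_1 are all 1, so H_0 = Z.
  H_1: rank ker ∂_1 − rank ∂_2 = (10 − 4) − 6 = 0, and the invariant factors of ∂_2 are all 1, so H_1 = 0.
  H_2: rank ker ∂_2 − rank ∂_3 = (10 − 6) − 4 = 0, and the invariant factors of ∂_3 are all 1, so H_2 = 0.
  H_3: rank ker ∂_3 − rank ∂_4 = (5 − 4) − 0 = 1, and there is no ∂_4, so H_3 = Z.

(K is a triangulation of the 3-sphere S^3.)

Hence the Betti numbers are b_0 = 1, b_1 = 0, b_2 = 0, b_3 = 1.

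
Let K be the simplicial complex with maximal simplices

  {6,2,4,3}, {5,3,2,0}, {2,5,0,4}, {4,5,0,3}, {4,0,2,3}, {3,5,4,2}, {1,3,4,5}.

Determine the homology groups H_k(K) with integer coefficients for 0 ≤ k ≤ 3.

H_0 ≅ Z,  H_1 = 0,  H_2 = 0,  H_3 ≅ Z.

Fix the vertex order 0 < 1 < 2 < 3 < 4 < 5 < 6 and write every simplex with vertices in increasing order. Then dim K = 3 and the simplices of K are:

  0-simplices (7): [0], [1], [2], [3], [4], [5], [6]
  1-simplices (16): [0,2], [0,3], [0,4], [0,5], [1,3], [1,4], [1,5], [2,3], [2,4], [2,5], [2,6], [3,4], [3,5], [3,6], [4,5], [4,6]
  2-simplices (16): [0,2,3], [0,2,4], [0,2,5], [0,3,4], [0,3,5], [0,4,5], [1,3,4], [1,3,5], [1,4,5], [2,3,4], [2,3,5], [2,3,6], [2,4,5], [2,4,6], [3,4,5], [3,4,6]
  3-simplices (7): [0,2,3,4], [0,2,3,5], [0,2,4,5], [0,3,4,5], [1,3,4,5], [2,3,4,5], [2,3,4,6]

Hence C_0 ≅ Z^7, C_1 ≅ Z^16, C_2 ≅ Z^16, C_3 ≅ Z^7.

Boundary ∂_1: C_1 → C_0 is given by ∂[p,q] = [q] − [p].
The resulting 7×16 matrix has rank 6, and its Smith normal form has invariant factors (1,1,1,1,1,1).

The boundary map ∂_2: C_2 → C_1 sends each 2-simplex [p,q,r] to [q,r] − [p,r] + [p,q]. For instance
  ∂[2,4,6] = [4,6] − [2,6] + [2,4],
  ∂[2,3,6] = [3,6] − [2,6] + [2,3].
This gives a 16×16 integer matrix of rank 10; reducing to Smith normal form yields diagonal entries (1,1,1,1,1,1,1,1,1,1).

∂_3: C_3 → C_2 sends each 3-simplex σ to the alternating sum Σ_i (−1)^i (σ with its i-th vertex removed). For instance
  ∂[2,3,4,6] = [3,4,6] − [2,4,6] + [2,3,6] − [2,3,4],
  ∂[0,2,3,4] = [2,3,4] − [0,3,4] + [0,2,4] − [0,2,3].
The 16×7 boundary matrix has rank 6 and Smith normal form diag(1,1,1,1,1,1).

Computing H_k = (kernel of ∂_k) / (image of ∂_{k+1}):

  H_0: rank C_0 − rank ∂_1 = 7 − 6 = 1, and the invariant factors of ∂_1 are all 1, so H_0 = Z.
  H_1: rank ker ∂_1 − rank ∂_2 = (16 − 6) − 10 = 0, and the invariant factors of ∂_2 are all 1, so H_1 = 0.
  H_2: rank ker ∂_2 − rank ∂_3 = (16 − 10) − 6 = 0, and the invariant factors of ∂_3 are all 1, so H_2 = 0.
  H_3: rank ker ∂_3 − rank ∂_4 = (7 − 6) − 0 = 1, and there is no ∂_4, so H_3 = Z.

As a check, the Euler characteristic is 7 − 16 + 16 − 7 = 0, which agrees with 1 − 0 + 0 − 1 = 0.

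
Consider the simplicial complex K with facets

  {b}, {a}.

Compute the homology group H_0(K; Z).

Take the total order a < b on the vertex set. Then K (dimension 0) consists of the simplices:

  0-simplices (2): a, b

Hence C_0 ≅ Z^2.

Reading off H_k = ker ∂_k / im ∂_{k+1}:

  H_0: rank C_0 − rank ∂_1 = 2 − 0 = 2, and there is no ∂_1, so H_0 = Z^2.

H_0 = Z^2.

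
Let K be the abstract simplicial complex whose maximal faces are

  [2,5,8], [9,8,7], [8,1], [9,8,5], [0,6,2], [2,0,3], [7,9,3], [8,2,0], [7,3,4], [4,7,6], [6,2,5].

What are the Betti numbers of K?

Take the total order 0 < 1 < 2 < 3 < 4 < 5 < 6 < 7 < 8 < 9 on the vertex set. Then K (dimension 2) consists of the simplices:

  0-simplices (10): [0], [1], [2], [3], [4], [5], [6], [7], [8], [9]
  1-simplices (21): [0,2], [0,3], [0,6], [0,8], [1,8], [2,3], [2,5], [2,6], [2,8], [3,4], [3,7], [3,9], [4,6], [4,7], [5,6], [5,8], [5,9], [6,7], [7,8], [7,9], [8,9]
  2-simplices (10): [0,2,3], [0,2,6], [0,2,8], [2,5,6], [2,5,8], [3,4,7], [3,7,9], [4,6,7], [5,8,9], [7,8,9]

giving chain groups C_0 ≅ Z^10, C_1 ≅ Z^21, C_2 ≅ Z^10.

Boundary ∂_1: C_1 → C_0 sends each edge [p,q] (with p < q) to q − p.
As a 10×21 matrix over Z this has rank 9, with invariant factors (1,1,1,1,1,1,1,1,1).

Boundary ∂_2: C_2 → C_1 sends each 2-simplex [p,q,r] to [q,r] − [p,r] + [p,q]. For instance
  ∂[0,2,8] = [2,8] − [0,8] + [0,2],
  ∂[5,8,9] = [8,9] − [5,9] + [5,8].
The resulting 21×10 matrix has rank 10, and its Smith normal form has invariant factors (1,1,1,1,1,1,1,1,1,1).

Now H_k = ker ∂_k / im ∂_{k+1}, so:

  H_0: rank C_0 − rank ∂_1 = 10 − 9 = 1, and the invariant factors of ∂_1 are all 1, so H_0 = Z.
  H_1: rank ker ∂_1 − rank ∂_2 = (21 − 9) − 10 = 2, and the invariant factors of ∂_2 are all 1, so H_1 = Z^2.
  H_2: rank ker ∂_2 − rank ∂_3 = (10 − 10) − 0 = 0, and there is no ∂_3, so H_2 = 0.

As a check, the Euler characteristic is 10 − 21 + 10 = -1, which agrees with 1 − 2 + 0 = -1.

Hence the Betti numbers are b_0 = 1, b_1 = 2, b_2 = 0.

b_0 = 1, b_1 = 2, b_2 = 0.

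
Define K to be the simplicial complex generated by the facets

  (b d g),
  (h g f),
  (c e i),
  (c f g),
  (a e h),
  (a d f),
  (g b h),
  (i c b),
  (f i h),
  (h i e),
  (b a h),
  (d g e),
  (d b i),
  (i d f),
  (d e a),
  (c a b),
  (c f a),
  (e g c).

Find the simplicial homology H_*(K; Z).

H_0 ≅ Z,  H_1 ≅ Z^2,  H_2 ≅ Z.

Take the total order a < b < c < d < e < f < g < h < i on the vertex set. Then K (dimension 2) consists of the simplices:

  0-simplices (9): a, b, c, d, e, f, g, h, i
  1-simplices (27): ab, ac, ad, ae, af, ah, bc, bd, bg, bh, bi, ce, cf, cg, ci, de, df, dg, di, eg, eh, ei, fg, fh, fi, gh, hi
  2-simplices (18): abc, abh, acf, ade, adf, aeh, bci, bdg, bdi, bgh, ceg, cei, cfg, deg, dfi, ehi, fgh, fhi

giving chain groups C_0 ≅ Z^9, C_1 ≅ Z^27, C_2 ≅ Z^18.

The boundary map ∂_1: C_1 → C_0 is given by ∂[p,q] = [q] − [p]. For instance
  ∂gh = h − g.
The resulting 9×27 matrix has rank 8, and its Smith normal form has invariant factors (1,1,1,1,1,1,1,1).

∂_2: C_2 → C_1 sends each 2-simplex [p,q,r] to [q,r] − [p,r] + [p,q]. For instance
  ∂bdi = di − bi + bd,
  ∂deg = eg − dg + de.
This gives a 27×18 integer matrix of rank 17; reducing to Smith normal form yields diagonal entries (1,1,1,1,1,1,1,1,1,1,1,1,1,1,1,1,1).

From H_k ≅ ker(∂_k) / im(∂_{k+1}) we obtain:

  H_0: rank C_0 − rank ∂_1 = 9 − 8 = 1, and the invariant factors of ∂_1 are all 1, so H_0 = Z.
  H_1: rank ker ∂_1 − rank ∂_2 = (27 − 8) − 17 = 2, and the invariant factors of ∂_2 are all 1, so H_1 = Z^2.
  H_2: rank ker ∂_2 − rank ∂_3 = (18 − 17) − 0 = 1, and there is no ∂_3, so H_2 = Z.

As a check, the Euler characteristic is 9 − 27 + 18 = 0, which agrees with 1 − 2 + 1 = 0.
(K is a triangulation of the torus T^2.)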